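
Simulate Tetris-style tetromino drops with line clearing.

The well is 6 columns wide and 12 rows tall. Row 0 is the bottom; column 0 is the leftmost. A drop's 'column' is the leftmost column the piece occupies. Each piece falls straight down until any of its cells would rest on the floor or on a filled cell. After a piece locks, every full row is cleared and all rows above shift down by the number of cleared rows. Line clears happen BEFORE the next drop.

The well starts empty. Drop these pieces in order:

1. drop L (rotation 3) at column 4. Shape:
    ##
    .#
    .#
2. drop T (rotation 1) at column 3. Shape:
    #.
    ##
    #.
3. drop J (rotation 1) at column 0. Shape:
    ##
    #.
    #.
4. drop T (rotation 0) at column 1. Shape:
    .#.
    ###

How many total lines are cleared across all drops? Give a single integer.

Answer: 0

Derivation:
Drop 1: L rot3 at col 4 lands with bottom-row=0; cleared 0 line(s) (total 0); column heights now [0 0 0 0 3 3], max=3
Drop 2: T rot1 at col 3 lands with bottom-row=2; cleared 0 line(s) (total 0); column heights now [0 0 0 5 4 3], max=5
Drop 3: J rot1 at col 0 lands with bottom-row=0; cleared 0 line(s) (total 0); column heights now [3 3 0 5 4 3], max=5
Drop 4: T rot0 at col 1 lands with bottom-row=5; cleared 0 line(s) (total 0); column heights now [3 6 7 6 4 3], max=7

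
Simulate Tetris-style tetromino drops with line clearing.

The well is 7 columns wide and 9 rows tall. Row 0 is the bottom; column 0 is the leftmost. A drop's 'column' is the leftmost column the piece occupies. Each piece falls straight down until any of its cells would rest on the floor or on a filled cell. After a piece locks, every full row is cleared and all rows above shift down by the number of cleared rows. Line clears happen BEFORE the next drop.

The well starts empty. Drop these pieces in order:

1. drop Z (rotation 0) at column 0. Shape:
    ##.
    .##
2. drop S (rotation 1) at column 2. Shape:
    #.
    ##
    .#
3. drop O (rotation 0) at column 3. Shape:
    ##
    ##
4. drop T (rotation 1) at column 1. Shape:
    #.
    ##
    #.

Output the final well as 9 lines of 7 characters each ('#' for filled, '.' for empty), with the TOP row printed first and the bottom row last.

Answer: .......
.......
.......
.......
.#.....
.####..
.####..
####...
.###...

Derivation:
Drop 1: Z rot0 at col 0 lands with bottom-row=0; cleared 0 line(s) (total 0); column heights now [2 2 1 0 0 0 0], max=2
Drop 2: S rot1 at col 2 lands with bottom-row=0; cleared 0 line(s) (total 0); column heights now [2 2 3 2 0 0 0], max=3
Drop 3: O rot0 at col 3 lands with bottom-row=2; cleared 0 line(s) (total 0); column heights now [2 2 3 4 4 0 0], max=4
Drop 4: T rot1 at col 1 lands with bottom-row=2; cleared 0 line(s) (total 0); column heights now [2 5 4 4 4 0 0], max=5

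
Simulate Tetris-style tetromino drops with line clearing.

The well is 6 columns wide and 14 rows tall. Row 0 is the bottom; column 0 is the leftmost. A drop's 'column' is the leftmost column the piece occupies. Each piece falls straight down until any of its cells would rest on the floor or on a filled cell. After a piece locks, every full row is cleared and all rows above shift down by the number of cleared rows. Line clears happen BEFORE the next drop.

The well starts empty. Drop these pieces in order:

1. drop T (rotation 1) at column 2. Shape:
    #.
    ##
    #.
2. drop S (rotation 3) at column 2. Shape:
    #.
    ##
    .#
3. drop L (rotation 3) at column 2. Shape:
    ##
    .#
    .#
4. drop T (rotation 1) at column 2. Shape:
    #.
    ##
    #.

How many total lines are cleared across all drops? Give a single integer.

Answer: 0

Derivation:
Drop 1: T rot1 at col 2 lands with bottom-row=0; cleared 0 line(s) (total 0); column heights now [0 0 3 2 0 0], max=3
Drop 2: S rot3 at col 2 lands with bottom-row=2; cleared 0 line(s) (total 0); column heights now [0 0 5 4 0 0], max=5
Drop 3: L rot3 at col 2 lands with bottom-row=4; cleared 0 line(s) (total 0); column heights now [0 0 7 7 0 0], max=7
Drop 4: T rot1 at col 2 lands with bottom-row=7; cleared 0 line(s) (total 0); column heights now [0 0 10 9 0 0], max=10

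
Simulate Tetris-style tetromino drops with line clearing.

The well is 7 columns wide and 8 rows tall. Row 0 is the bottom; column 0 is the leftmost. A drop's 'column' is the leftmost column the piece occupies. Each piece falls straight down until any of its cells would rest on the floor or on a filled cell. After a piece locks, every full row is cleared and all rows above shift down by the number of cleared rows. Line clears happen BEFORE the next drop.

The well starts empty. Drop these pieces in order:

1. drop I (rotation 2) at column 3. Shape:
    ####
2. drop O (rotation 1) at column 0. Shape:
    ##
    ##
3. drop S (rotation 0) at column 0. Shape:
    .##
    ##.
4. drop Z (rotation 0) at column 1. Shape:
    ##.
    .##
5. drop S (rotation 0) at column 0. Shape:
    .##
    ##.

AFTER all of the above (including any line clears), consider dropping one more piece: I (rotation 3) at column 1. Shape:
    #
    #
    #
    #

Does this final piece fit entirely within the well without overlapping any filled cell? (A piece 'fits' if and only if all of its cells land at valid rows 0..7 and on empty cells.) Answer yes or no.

Drop 1: I rot2 at col 3 lands with bottom-row=0; cleared 0 line(s) (total 0); column heights now [0 0 0 1 1 1 1], max=1
Drop 2: O rot1 at col 0 lands with bottom-row=0; cleared 0 line(s) (total 0); column heights now [2 2 0 1 1 1 1], max=2
Drop 3: S rot0 at col 0 lands with bottom-row=2; cleared 0 line(s) (total 0); column heights now [3 4 4 1 1 1 1], max=4
Drop 4: Z rot0 at col 1 lands with bottom-row=4; cleared 0 line(s) (total 0); column heights now [3 6 6 5 1 1 1], max=6
Drop 5: S rot0 at col 0 lands with bottom-row=6; cleared 0 line(s) (total 0); column heights now [7 8 8 5 1 1 1], max=8
Test piece I rot3 at col 1 (width 1): heights before test = [7 8 8 5 1 1 1]; fits = False

Answer: no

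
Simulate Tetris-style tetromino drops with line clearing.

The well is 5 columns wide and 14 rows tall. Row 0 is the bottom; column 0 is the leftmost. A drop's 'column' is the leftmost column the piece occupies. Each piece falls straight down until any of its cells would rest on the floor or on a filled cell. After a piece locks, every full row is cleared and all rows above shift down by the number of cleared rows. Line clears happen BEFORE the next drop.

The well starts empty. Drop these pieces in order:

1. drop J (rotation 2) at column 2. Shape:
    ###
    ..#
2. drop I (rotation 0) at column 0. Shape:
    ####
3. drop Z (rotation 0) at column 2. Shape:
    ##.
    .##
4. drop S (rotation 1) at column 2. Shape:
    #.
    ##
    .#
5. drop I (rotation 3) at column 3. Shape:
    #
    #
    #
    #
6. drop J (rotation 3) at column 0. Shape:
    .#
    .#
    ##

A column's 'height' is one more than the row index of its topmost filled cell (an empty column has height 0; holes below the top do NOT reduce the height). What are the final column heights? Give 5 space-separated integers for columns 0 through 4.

Answer: 4 6 8 11 4

Derivation:
Drop 1: J rot2 at col 2 lands with bottom-row=0; cleared 0 line(s) (total 0); column heights now [0 0 2 2 2], max=2
Drop 2: I rot0 at col 0 lands with bottom-row=2; cleared 0 line(s) (total 0); column heights now [3 3 3 3 2], max=3
Drop 3: Z rot0 at col 2 lands with bottom-row=3; cleared 0 line(s) (total 0); column heights now [3 3 5 5 4], max=5
Drop 4: S rot1 at col 2 lands with bottom-row=5; cleared 0 line(s) (total 0); column heights now [3 3 8 7 4], max=8
Drop 5: I rot3 at col 3 lands with bottom-row=7; cleared 0 line(s) (total 0); column heights now [3 3 8 11 4], max=11
Drop 6: J rot3 at col 0 lands with bottom-row=3; cleared 0 line(s) (total 0); column heights now [4 6 8 11 4], max=11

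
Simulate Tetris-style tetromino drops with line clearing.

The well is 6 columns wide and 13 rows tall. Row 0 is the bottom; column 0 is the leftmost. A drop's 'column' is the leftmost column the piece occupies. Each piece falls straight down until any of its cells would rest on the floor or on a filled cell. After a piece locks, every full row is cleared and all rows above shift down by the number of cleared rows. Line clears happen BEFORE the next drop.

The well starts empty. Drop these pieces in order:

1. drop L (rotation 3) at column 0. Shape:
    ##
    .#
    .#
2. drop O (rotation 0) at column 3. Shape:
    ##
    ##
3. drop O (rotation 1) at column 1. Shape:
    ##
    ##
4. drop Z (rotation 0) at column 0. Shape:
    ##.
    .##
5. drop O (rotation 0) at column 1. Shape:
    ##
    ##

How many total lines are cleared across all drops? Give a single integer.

Drop 1: L rot3 at col 0 lands with bottom-row=0; cleared 0 line(s) (total 0); column heights now [3 3 0 0 0 0], max=3
Drop 2: O rot0 at col 3 lands with bottom-row=0; cleared 0 line(s) (total 0); column heights now [3 3 0 2 2 0], max=3
Drop 3: O rot1 at col 1 lands with bottom-row=3; cleared 0 line(s) (total 0); column heights now [3 5 5 2 2 0], max=5
Drop 4: Z rot0 at col 0 lands with bottom-row=5; cleared 0 line(s) (total 0); column heights now [7 7 6 2 2 0], max=7
Drop 5: O rot0 at col 1 lands with bottom-row=7; cleared 0 line(s) (total 0); column heights now [7 9 9 2 2 0], max=9

Answer: 0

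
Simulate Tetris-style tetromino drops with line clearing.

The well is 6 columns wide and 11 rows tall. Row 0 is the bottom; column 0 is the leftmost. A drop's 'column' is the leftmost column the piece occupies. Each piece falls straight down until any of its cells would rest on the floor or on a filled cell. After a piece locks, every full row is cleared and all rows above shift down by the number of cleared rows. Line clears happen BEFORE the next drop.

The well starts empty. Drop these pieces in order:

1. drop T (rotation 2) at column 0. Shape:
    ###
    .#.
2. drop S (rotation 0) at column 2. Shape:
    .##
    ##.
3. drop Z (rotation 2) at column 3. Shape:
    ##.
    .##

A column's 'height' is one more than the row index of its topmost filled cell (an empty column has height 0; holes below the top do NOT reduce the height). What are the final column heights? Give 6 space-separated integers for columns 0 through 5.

Drop 1: T rot2 at col 0 lands with bottom-row=0; cleared 0 line(s) (total 0); column heights now [2 2 2 0 0 0], max=2
Drop 2: S rot0 at col 2 lands with bottom-row=2; cleared 0 line(s) (total 0); column heights now [2 2 3 4 4 0], max=4
Drop 3: Z rot2 at col 3 lands with bottom-row=4; cleared 0 line(s) (total 0); column heights now [2 2 3 6 6 5], max=6

Answer: 2 2 3 6 6 5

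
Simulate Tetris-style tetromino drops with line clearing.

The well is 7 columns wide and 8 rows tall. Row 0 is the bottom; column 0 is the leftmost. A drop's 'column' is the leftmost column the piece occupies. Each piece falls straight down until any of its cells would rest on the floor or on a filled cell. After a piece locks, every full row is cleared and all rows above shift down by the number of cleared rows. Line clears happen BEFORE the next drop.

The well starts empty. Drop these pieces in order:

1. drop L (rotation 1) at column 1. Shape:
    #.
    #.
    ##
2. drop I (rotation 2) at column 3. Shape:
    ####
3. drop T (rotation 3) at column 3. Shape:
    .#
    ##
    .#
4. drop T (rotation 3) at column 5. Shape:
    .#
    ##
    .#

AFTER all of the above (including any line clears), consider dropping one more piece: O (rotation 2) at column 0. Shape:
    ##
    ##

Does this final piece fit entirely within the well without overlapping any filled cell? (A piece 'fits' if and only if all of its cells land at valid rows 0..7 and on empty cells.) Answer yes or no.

Drop 1: L rot1 at col 1 lands with bottom-row=0; cleared 0 line(s) (total 0); column heights now [0 3 1 0 0 0 0], max=3
Drop 2: I rot2 at col 3 lands with bottom-row=0; cleared 0 line(s) (total 0); column heights now [0 3 1 1 1 1 1], max=3
Drop 3: T rot3 at col 3 lands with bottom-row=1; cleared 0 line(s) (total 0); column heights now [0 3 1 3 4 1 1], max=4
Drop 4: T rot3 at col 5 lands with bottom-row=1; cleared 0 line(s) (total 0); column heights now [0 3 1 3 4 3 4], max=4
Test piece O rot2 at col 0 (width 2): heights before test = [0 3 1 3 4 3 4]; fits = True

Answer: yes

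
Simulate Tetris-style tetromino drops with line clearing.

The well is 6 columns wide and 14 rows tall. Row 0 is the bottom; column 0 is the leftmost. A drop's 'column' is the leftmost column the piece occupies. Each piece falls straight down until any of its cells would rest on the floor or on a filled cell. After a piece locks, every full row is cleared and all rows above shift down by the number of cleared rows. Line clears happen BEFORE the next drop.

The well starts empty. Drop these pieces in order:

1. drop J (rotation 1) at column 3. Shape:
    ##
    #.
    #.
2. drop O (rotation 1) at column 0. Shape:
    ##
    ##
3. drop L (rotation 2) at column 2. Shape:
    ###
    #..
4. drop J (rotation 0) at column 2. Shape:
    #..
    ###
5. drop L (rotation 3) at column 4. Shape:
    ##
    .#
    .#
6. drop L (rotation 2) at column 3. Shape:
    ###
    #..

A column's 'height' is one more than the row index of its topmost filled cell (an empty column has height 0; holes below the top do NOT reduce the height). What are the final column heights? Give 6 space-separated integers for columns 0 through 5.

Drop 1: J rot1 at col 3 lands with bottom-row=0; cleared 0 line(s) (total 0); column heights now [0 0 0 3 3 0], max=3
Drop 2: O rot1 at col 0 lands with bottom-row=0; cleared 0 line(s) (total 0); column heights now [2 2 0 3 3 0], max=3
Drop 3: L rot2 at col 2 lands with bottom-row=2; cleared 0 line(s) (total 0); column heights now [2 2 4 4 4 0], max=4
Drop 4: J rot0 at col 2 lands with bottom-row=4; cleared 0 line(s) (total 0); column heights now [2 2 6 5 5 0], max=6
Drop 5: L rot3 at col 4 lands with bottom-row=3; cleared 0 line(s) (total 0); column heights now [2 2 6 5 6 6], max=6
Drop 6: L rot2 at col 3 lands with bottom-row=5; cleared 0 line(s) (total 0); column heights now [2 2 6 7 7 7], max=7

Answer: 2 2 6 7 7 7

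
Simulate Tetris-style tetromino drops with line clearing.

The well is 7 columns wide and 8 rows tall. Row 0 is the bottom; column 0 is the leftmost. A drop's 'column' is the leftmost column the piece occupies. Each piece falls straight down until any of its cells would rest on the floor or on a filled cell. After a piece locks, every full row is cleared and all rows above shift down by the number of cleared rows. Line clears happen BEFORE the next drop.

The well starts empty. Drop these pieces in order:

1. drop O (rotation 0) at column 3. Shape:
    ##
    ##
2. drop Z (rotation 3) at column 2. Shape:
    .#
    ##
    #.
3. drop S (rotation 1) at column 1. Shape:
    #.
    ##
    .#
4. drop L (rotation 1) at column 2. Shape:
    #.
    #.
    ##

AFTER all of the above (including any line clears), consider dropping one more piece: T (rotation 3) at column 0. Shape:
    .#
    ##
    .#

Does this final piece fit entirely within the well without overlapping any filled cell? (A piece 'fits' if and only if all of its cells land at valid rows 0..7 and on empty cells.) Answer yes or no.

Answer: no

Derivation:
Drop 1: O rot0 at col 3 lands with bottom-row=0; cleared 0 line(s) (total 0); column heights now [0 0 0 2 2 0 0], max=2
Drop 2: Z rot3 at col 2 lands with bottom-row=1; cleared 0 line(s) (total 0); column heights now [0 0 3 4 2 0 0], max=4
Drop 3: S rot1 at col 1 lands with bottom-row=3; cleared 0 line(s) (total 0); column heights now [0 6 5 4 2 0 0], max=6
Drop 4: L rot1 at col 2 lands with bottom-row=5; cleared 0 line(s) (total 0); column heights now [0 6 8 6 2 0 0], max=8
Test piece T rot3 at col 0 (width 2): heights before test = [0 6 8 6 2 0 0]; fits = False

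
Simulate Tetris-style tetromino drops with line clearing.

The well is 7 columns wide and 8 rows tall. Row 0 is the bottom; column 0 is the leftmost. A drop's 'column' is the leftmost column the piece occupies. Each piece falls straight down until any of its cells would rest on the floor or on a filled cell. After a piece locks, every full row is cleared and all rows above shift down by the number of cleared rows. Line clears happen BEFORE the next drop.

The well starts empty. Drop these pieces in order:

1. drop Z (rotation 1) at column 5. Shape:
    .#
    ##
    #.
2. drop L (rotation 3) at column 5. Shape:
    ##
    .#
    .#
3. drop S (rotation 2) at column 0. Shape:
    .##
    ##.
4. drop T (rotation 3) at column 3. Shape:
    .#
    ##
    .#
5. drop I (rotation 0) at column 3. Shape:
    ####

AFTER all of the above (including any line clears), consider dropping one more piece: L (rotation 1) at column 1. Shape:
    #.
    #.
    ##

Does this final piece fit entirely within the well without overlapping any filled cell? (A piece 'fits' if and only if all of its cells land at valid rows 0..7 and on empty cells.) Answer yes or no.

Drop 1: Z rot1 at col 5 lands with bottom-row=0; cleared 0 line(s) (total 0); column heights now [0 0 0 0 0 2 3], max=3
Drop 2: L rot3 at col 5 lands with bottom-row=3; cleared 0 line(s) (total 0); column heights now [0 0 0 0 0 6 6], max=6
Drop 3: S rot2 at col 0 lands with bottom-row=0; cleared 0 line(s) (total 0); column heights now [1 2 2 0 0 6 6], max=6
Drop 4: T rot3 at col 3 lands with bottom-row=0; cleared 0 line(s) (total 0); column heights now [1 2 2 2 3 6 6], max=6
Drop 5: I rot0 at col 3 lands with bottom-row=6; cleared 0 line(s) (total 0); column heights now [1 2 2 7 7 7 7], max=7
Test piece L rot1 at col 1 (width 2): heights before test = [1 2 2 7 7 7 7]; fits = True

Answer: yes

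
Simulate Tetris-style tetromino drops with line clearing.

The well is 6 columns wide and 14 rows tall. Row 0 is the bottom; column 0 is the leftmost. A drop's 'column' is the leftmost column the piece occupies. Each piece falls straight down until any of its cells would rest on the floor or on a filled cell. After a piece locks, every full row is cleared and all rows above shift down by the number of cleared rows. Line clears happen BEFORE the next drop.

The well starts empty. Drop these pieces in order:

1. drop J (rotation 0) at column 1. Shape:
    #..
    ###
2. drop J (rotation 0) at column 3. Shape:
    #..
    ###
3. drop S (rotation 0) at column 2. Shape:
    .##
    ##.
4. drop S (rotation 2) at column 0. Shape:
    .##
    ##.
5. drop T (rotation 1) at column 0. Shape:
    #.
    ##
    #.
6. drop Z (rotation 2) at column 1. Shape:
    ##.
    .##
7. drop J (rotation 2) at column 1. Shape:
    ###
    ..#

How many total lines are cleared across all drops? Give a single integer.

Answer: 0

Derivation:
Drop 1: J rot0 at col 1 lands with bottom-row=0; cleared 0 line(s) (total 0); column heights now [0 2 1 1 0 0], max=2
Drop 2: J rot0 at col 3 lands with bottom-row=1; cleared 0 line(s) (total 0); column heights now [0 2 1 3 2 2], max=3
Drop 3: S rot0 at col 2 lands with bottom-row=3; cleared 0 line(s) (total 0); column heights now [0 2 4 5 5 2], max=5
Drop 4: S rot2 at col 0 lands with bottom-row=3; cleared 0 line(s) (total 0); column heights now [4 5 5 5 5 2], max=5
Drop 5: T rot1 at col 0 lands with bottom-row=4; cleared 0 line(s) (total 0); column heights now [7 6 5 5 5 2], max=7
Drop 6: Z rot2 at col 1 lands with bottom-row=5; cleared 0 line(s) (total 0); column heights now [7 7 7 6 5 2], max=7
Drop 7: J rot2 at col 1 lands with bottom-row=6; cleared 0 line(s) (total 0); column heights now [7 8 8 8 5 2], max=8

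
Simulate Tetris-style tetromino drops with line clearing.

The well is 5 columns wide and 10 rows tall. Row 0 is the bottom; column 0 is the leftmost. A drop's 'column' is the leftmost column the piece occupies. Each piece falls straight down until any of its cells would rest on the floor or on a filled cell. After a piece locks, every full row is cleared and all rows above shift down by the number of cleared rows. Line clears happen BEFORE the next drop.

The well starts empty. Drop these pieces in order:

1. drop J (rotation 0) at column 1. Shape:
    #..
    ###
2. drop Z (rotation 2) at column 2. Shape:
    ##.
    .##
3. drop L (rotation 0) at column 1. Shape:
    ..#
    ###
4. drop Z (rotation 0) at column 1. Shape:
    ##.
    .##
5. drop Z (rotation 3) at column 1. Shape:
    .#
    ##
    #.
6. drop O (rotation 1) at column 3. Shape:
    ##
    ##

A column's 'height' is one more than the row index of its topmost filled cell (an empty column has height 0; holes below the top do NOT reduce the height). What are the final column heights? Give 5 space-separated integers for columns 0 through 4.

Answer: 0 9 10 8 8

Derivation:
Drop 1: J rot0 at col 1 lands with bottom-row=0; cleared 0 line(s) (total 0); column heights now [0 2 1 1 0], max=2
Drop 2: Z rot2 at col 2 lands with bottom-row=1; cleared 0 line(s) (total 0); column heights now [0 2 3 3 2], max=3
Drop 3: L rot0 at col 1 lands with bottom-row=3; cleared 0 line(s) (total 0); column heights now [0 4 4 5 2], max=5
Drop 4: Z rot0 at col 1 lands with bottom-row=5; cleared 0 line(s) (total 0); column heights now [0 7 7 6 2], max=7
Drop 5: Z rot3 at col 1 lands with bottom-row=7; cleared 0 line(s) (total 0); column heights now [0 9 10 6 2], max=10
Drop 6: O rot1 at col 3 lands with bottom-row=6; cleared 0 line(s) (total 0); column heights now [0 9 10 8 8], max=10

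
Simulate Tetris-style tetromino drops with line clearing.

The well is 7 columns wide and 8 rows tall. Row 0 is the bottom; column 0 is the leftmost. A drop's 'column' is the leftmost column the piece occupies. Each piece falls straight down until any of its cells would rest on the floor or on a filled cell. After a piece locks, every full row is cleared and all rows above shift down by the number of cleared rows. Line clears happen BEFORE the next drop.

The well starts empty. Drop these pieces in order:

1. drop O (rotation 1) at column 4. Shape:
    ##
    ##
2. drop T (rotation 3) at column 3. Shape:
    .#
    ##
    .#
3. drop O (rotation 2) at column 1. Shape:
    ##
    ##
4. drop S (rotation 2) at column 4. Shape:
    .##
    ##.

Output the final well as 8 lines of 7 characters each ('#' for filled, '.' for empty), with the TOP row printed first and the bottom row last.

Drop 1: O rot1 at col 4 lands with bottom-row=0; cleared 0 line(s) (total 0); column heights now [0 0 0 0 2 2 0], max=2
Drop 2: T rot3 at col 3 lands with bottom-row=2; cleared 0 line(s) (total 0); column heights now [0 0 0 4 5 2 0], max=5
Drop 3: O rot2 at col 1 lands with bottom-row=0; cleared 0 line(s) (total 0); column heights now [0 2 2 4 5 2 0], max=5
Drop 4: S rot2 at col 4 lands with bottom-row=5; cleared 0 line(s) (total 0); column heights now [0 2 2 4 6 7 7], max=7

Answer: .......
.....##
....##.
....#..
...##..
....#..
.##.##.
.##.##.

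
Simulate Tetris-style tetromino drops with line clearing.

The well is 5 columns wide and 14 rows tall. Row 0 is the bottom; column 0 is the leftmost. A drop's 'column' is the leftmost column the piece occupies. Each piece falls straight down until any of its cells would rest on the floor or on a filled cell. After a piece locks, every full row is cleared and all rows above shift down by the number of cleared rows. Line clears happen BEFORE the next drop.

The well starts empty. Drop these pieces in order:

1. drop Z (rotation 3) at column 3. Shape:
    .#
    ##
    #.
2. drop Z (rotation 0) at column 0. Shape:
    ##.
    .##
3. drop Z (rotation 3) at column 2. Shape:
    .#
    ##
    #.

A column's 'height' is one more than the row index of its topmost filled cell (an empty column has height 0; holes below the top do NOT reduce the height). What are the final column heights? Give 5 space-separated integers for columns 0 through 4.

Drop 1: Z rot3 at col 3 lands with bottom-row=0; cleared 0 line(s) (total 0); column heights now [0 0 0 2 3], max=3
Drop 2: Z rot0 at col 0 lands with bottom-row=0; cleared 0 line(s) (total 0); column heights now [2 2 1 2 3], max=3
Drop 3: Z rot3 at col 2 lands with bottom-row=1; cleared 1 line(s) (total 1); column heights now [0 1 2 3 2], max=3

Answer: 0 1 2 3 2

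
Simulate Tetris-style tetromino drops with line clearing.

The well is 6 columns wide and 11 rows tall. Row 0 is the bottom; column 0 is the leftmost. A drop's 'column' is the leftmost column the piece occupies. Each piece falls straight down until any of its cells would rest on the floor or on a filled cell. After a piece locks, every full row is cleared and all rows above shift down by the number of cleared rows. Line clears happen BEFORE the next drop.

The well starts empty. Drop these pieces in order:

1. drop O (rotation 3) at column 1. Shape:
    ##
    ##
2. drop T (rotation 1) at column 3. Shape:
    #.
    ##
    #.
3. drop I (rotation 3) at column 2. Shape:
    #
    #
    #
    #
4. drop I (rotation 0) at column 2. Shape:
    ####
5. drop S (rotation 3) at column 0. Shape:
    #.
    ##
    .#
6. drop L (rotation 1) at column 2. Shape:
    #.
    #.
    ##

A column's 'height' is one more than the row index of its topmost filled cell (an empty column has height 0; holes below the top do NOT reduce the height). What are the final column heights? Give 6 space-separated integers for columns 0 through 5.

Drop 1: O rot3 at col 1 lands with bottom-row=0; cleared 0 line(s) (total 0); column heights now [0 2 2 0 0 0], max=2
Drop 2: T rot1 at col 3 lands with bottom-row=0; cleared 0 line(s) (total 0); column heights now [0 2 2 3 2 0], max=3
Drop 3: I rot3 at col 2 lands with bottom-row=2; cleared 0 line(s) (total 0); column heights now [0 2 6 3 2 0], max=6
Drop 4: I rot0 at col 2 lands with bottom-row=6; cleared 0 line(s) (total 0); column heights now [0 2 7 7 7 7], max=7
Drop 5: S rot3 at col 0 lands with bottom-row=2; cleared 0 line(s) (total 0); column heights now [5 4 7 7 7 7], max=7
Drop 6: L rot1 at col 2 lands with bottom-row=7; cleared 0 line(s) (total 0); column heights now [5 4 10 8 7 7], max=10

Answer: 5 4 10 8 7 7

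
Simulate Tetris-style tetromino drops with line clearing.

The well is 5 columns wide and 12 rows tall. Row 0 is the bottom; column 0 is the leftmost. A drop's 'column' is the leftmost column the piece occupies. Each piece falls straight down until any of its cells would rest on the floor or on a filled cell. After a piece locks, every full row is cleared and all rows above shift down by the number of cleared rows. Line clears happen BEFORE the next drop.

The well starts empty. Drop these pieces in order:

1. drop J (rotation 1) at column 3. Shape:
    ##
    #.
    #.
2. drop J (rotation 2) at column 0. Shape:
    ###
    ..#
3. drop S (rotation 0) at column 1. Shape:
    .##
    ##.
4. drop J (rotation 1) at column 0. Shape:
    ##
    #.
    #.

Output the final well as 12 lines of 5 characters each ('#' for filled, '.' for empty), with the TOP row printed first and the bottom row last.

Answer: .....
.....
.....
.....
.....
.....
.....
.....
##...
#.##.
####.
..##.

Derivation:
Drop 1: J rot1 at col 3 lands with bottom-row=0; cleared 0 line(s) (total 0); column heights now [0 0 0 3 3], max=3
Drop 2: J rot2 at col 0 lands with bottom-row=0; cleared 0 line(s) (total 0); column heights now [2 2 2 3 3], max=3
Drop 3: S rot0 at col 1 lands with bottom-row=2; cleared 0 line(s) (total 0); column heights now [2 3 4 4 3], max=4
Drop 4: J rot1 at col 0 lands with bottom-row=2; cleared 1 line(s) (total 1); column heights now [4 4 3 3 0], max=4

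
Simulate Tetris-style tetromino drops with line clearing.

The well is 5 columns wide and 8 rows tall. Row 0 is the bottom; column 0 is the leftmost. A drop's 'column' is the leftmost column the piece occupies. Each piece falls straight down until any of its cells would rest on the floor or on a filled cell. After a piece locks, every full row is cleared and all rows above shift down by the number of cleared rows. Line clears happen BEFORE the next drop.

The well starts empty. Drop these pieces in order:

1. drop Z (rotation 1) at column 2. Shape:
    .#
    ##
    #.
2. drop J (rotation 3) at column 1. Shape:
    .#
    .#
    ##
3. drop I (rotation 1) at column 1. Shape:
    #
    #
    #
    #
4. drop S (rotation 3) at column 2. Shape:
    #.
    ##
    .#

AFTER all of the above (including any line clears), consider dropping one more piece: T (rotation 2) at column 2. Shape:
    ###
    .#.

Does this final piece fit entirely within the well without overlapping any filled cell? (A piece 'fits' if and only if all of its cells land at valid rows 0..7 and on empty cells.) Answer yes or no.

Drop 1: Z rot1 at col 2 lands with bottom-row=0; cleared 0 line(s) (total 0); column heights now [0 0 2 3 0], max=3
Drop 2: J rot3 at col 1 lands with bottom-row=2; cleared 0 line(s) (total 0); column heights now [0 3 5 3 0], max=5
Drop 3: I rot1 at col 1 lands with bottom-row=3; cleared 0 line(s) (total 0); column heights now [0 7 5 3 0], max=7
Drop 4: S rot3 at col 2 lands with bottom-row=4; cleared 0 line(s) (total 0); column heights now [0 7 7 6 0], max=7
Test piece T rot2 at col 2 (width 3): heights before test = [0 7 7 6 0]; fits = True

Answer: yes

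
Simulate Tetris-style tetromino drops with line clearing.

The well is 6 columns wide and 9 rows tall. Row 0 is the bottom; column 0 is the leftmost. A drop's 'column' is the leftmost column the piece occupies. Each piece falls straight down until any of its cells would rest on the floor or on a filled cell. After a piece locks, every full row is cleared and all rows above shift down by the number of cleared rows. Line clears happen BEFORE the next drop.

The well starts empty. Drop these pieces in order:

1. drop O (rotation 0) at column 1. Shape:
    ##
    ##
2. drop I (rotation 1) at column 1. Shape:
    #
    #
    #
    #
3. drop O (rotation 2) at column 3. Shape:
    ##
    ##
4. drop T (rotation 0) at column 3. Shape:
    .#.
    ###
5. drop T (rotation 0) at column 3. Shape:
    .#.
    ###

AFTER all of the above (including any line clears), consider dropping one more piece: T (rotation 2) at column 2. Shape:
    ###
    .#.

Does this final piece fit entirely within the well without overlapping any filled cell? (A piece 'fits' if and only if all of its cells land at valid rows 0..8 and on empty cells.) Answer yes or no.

Drop 1: O rot0 at col 1 lands with bottom-row=0; cleared 0 line(s) (total 0); column heights now [0 2 2 0 0 0], max=2
Drop 2: I rot1 at col 1 lands with bottom-row=2; cleared 0 line(s) (total 0); column heights now [0 6 2 0 0 0], max=6
Drop 3: O rot2 at col 3 lands with bottom-row=0; cleared 0 line(s) (total 0); column heights now [0 6 2 2 2 0], max=6
Drop 4: T rot0 at col 3 lands with bottom-row=2; cleared 0 line(s) (total 0); column heights now [0 6 2 3 4 3], max=6
Drop 5: T rot0 at col 3 lands with bottom-row=4; cleared 0 line(s) (total 0); column heights now [0 6 2 5 6 5], max=6
Test piece T rot2 at col 2 (width 3): heights before test = [0 6 2 5 6 5]; fits = True

Answer: yes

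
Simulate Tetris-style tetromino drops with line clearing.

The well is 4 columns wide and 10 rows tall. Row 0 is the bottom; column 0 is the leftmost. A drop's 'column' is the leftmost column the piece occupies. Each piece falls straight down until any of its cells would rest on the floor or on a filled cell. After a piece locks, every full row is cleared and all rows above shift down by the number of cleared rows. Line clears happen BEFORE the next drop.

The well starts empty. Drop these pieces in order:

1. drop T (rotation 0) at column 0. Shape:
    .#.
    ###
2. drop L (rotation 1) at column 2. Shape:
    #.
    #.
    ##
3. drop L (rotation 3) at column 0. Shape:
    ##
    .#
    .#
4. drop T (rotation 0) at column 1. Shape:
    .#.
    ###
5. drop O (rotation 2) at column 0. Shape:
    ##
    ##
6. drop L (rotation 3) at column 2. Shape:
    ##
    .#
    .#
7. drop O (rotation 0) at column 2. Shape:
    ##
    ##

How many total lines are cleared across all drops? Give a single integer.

Answer: 1

Derivation:
Drop 1: T rot0 at col 0 lands with bottom-row=0; cleared 0 line(s) (total 0); column heights now [1 2 1 0], max=2
Drop 2: L rot1 at col 2 lands with bottom-row=1; cleared 0 line(s) (total 0); column heights now [1 2 4 2], max=4
Drop 3: L rot3 at col 0 lands with bottom-row=2; cleared 0 line(s) (total 0); column heights now [5 5 4 2], max=5
Drop 4: T rot0 at col 1 lands with bottom-row=5; cleared 0 line(s) (total 0); column heights now [5 6 7 6], max=7
Drop 5: O rot2 at col 0 lands with bottom-row=6; cleared 0 line(s) (total 0); column heights now [8 8 7 6], max=8
Drop 6: L rot3 at col 2 lands with bottom-row=6; cleared 1 line(s) (total 1); column heights now [7 7 8 8], max=8
Drop 7: O rot0 at col 2 lands with bottom-row=8; cleared 0 line(s) (total 1); column heights now [7 7 10 10], max=10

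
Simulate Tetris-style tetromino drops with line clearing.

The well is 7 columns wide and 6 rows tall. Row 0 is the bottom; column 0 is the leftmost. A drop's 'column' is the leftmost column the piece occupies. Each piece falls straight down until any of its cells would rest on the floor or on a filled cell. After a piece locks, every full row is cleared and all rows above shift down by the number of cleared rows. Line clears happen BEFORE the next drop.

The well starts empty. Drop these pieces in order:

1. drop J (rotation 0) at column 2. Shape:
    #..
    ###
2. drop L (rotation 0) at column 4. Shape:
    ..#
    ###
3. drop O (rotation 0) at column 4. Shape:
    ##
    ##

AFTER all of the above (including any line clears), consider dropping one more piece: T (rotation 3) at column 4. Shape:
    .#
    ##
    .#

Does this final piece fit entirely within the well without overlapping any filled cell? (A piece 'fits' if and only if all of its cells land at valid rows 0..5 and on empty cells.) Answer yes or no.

Answer: no

Derivation:
Drop 1: J rot0 at col 2 lands with bottom-row=0; cleared 0 line(s) (total 0); column heights now [0 0 2 1 1 0 0], max=2
Drop 2: L rot0 at col 4 lands with bottom-row=1; cleared 0 line(s) (total 0); column heights now [0 0 2 1 2 2 3], max=3
Drop 3: O rot0 at col 4 lands with bottom-row=2; cleared 0 line(s) (total 0); column heights now [0 0 2 1 4 4 3], max=4
Test piece T rot3 at col 4 (width 2): heights before test = [0 0 2 1 4 4 3]; fits = False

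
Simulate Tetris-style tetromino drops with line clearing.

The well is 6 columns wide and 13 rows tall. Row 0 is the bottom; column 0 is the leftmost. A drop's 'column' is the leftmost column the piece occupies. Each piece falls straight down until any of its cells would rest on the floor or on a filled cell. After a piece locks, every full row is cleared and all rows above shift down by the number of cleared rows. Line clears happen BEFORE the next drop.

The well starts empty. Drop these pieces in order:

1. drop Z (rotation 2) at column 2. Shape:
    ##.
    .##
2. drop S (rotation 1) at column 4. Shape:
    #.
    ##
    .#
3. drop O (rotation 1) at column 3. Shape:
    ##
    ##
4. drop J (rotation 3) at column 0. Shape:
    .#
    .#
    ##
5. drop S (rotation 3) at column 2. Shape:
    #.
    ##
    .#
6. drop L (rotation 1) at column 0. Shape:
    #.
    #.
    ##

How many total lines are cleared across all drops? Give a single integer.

Drop 1: Z rot2 at col 2 lands with bottom-row=0; cleared 0 line(s) (total 0); column heights now [0 0 2 2 1 0], max=2
Drop 2: S rot1 at col 4 lands with bottom-row=0; cleared 0 line(s) (total 0); column heights now [0 0 2 2 3 2], max=3
Drop 3: O rot1 at col 3 lands with bottom-row=3; cleared 0 line(s) (total 0); column heights now [0 0 2 5 5 2], max=5
Drop 4: J rot3 at col 0 lands with bottom-row=0; cleared 0 line(s) (total 0); column heights now [1 3 2 5 5 2], max=5
Drop 5: S rot3 at col 2 lands with bottom-row=5; cleared 0 line(s) (total 0); column heights now [1 3 8 7 5 2], max=8
Drop 6: L rot1 at col 0 lands with bottom-row=3; cleared 0 line(s) (total 0); column heights now [6 4 8 7 5 2], max=8

Answer: 0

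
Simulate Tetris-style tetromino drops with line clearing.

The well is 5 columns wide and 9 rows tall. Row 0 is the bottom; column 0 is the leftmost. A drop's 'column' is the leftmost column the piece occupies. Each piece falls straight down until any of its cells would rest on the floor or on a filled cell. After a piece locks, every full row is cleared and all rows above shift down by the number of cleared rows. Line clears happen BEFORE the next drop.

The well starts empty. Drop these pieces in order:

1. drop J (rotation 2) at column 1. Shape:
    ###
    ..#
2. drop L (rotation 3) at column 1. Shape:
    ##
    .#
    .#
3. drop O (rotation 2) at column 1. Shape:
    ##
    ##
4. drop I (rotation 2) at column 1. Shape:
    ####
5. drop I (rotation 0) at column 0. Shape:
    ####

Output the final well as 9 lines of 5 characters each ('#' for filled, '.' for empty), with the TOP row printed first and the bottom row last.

Drop 1: J rot2 at col 1 lands with bottom-row=0; cleared 0 line(s) (total 0); column heights now [0 2 2 2 0], max=2
Drop 2: L rot3 at col 1 lands with bottom-row=2; cleared 0 line(s) (total 0); column heights now [0 5 5 2 0], max=5
Drop 3: O rot2 at col 1 lands with bottom-row=5; cleared 0 line(s) (total 0); column heights now [0 7 7 2 0], max=7
Drop 4: I rot2 at col 1 lands with bottom-row=7; cleared 0 line(s) (total 0); column heights now [0 8 8 8 8], max=8
Drop 5: I rot0 at col 0 lands with bottom-row=8; cleared 0 line(s) (total 0); column heights now [9 9 9 9 8], max=9

Answer: ####.
.####
.##..
.##..
.##..
..#..
..#..
.###.
...#.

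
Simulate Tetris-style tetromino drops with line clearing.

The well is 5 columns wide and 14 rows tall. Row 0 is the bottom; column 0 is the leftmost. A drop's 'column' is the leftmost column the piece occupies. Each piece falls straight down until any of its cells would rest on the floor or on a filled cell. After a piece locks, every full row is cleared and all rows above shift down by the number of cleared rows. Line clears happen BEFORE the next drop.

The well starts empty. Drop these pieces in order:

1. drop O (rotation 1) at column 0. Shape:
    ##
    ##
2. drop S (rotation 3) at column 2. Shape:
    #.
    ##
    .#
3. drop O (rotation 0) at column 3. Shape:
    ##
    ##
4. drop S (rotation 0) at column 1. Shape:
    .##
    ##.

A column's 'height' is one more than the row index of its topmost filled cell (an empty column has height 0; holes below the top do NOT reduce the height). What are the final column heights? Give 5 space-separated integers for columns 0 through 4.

Drop 1: O rot1 at col 0 lands with bottom-row=0; cleared 0 line(s) (total 0); column heights now [2 2 0 0 0], max=2
Drop 2: S rot3 at col 2 lands with bottom-row=0; cleared 0 line(s) (total 0); column heights now [2 2 3 2 0], max=3
Drop 3: O rot0 at col 3 lands with bottom-row=2; cleared 0 line(s) (total 0); column heights now [2 2 3 4 4], max=4
Drop 4: S rot0 at col 1 lands with bottom-row=3; cleared 0 line(s) (total 0); column heights now [2 4 5 5 4], max=5

Answer: 2 4 5 5 4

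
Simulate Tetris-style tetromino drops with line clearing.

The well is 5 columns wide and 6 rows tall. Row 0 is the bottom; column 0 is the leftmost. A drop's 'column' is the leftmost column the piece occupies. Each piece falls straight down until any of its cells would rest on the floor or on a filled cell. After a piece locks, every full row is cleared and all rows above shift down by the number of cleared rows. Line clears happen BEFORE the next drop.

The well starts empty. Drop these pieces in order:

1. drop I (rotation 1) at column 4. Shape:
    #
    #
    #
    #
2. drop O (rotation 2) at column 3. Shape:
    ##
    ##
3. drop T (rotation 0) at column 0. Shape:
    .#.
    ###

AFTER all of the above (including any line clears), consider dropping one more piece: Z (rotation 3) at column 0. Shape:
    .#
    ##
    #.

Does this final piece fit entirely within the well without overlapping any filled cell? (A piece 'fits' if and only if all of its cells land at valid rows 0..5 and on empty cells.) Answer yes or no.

Answer: yes

Derivation:
Drop 1: I rot1 at col 4 lands with bottom-row=0; cleared 0 line(s) (total 0); column heights now [0 0 0 0 4], max=4
Drop 2: O rot2 at col 3 lands with bottom-row=4; cleared 0 line(s) (total 0); column heights now [0 0 0 6 6], max=6
Drop 3: T rot0 at col 0 lands with bottom-row=0; cleared 0 line(s) (total 0); column heights now [1 2 1 6 6], max=6
Test piece Z rot3 at col 0 (width 2): heights before test = [1 2 1 6 6]; fits = True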